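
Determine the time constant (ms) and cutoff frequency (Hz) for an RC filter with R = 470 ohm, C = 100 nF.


Time constant: tau = R * C.
tau = 470 * 1.00e-07 = 4.7e-05 s
tau = 0.047 ms
Cutoff frequency: fc = 1 / (2*pi*R*C).
fc = 1 / (2*pi*4.7e-05) = 3386.28 Hz

tau = 0.047 ms, fc = 3386.28 Hz


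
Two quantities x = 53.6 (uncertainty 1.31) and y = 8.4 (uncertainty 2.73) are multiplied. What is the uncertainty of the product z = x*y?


For a product z = x*y, the relative uncertainty is:
uz/z = sqrt((ux/x)^2 + (uy/y)^2)
Relative uncertainties: ux/x = 1.31/53.6 = 0.02444
uy/y = 2.73/8.4 = 0.325
z = 53.6 * 8.4 = 450.2
uz = 450.2 * sqrt(0.02444^2 + 0.325^2) = 146.741

146.741


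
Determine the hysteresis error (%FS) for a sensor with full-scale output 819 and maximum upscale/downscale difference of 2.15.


Hysteresis = (max difference / full scale) * 100%.
H = (2.15 / 819) * 100
H = 0.263 %FS

0.263 %FS


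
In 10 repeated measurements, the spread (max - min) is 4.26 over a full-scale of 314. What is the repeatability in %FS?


Repeatability = (spread / full scale) * 100%.
R = (4.26 / 314) * 100
R = 1.357 %FS

1.357 %FS


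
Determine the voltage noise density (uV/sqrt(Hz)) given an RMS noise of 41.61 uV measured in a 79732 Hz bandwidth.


Noise spectral density = Vrms / sqrt(BW).
NSD = 41.61 / sqrt(79732)
NSD = 41.61 / 282.3686
NSD = 0.1474 uV/sqrt(Hz)

0.1474 uV/sqrt(Hz)


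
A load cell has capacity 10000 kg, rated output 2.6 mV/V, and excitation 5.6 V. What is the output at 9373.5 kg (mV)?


Vout = rated_output * Vex * (load / capacity).
Vout = 2.6 * 5.6 * (9373.5 / 10000)
Vout = 2.6 * 5.6 * 0.93735
Vout = 13.648 mV

13.648 mV


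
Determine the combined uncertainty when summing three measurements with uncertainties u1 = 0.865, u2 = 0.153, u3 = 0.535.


For a sum of independent quantities, uc = sqrt(u1^2 + u2^2 + u3^2).
uc = sqrt(0.865^2 + 0.153^2 + 0.535^2)
uc = sqrt(0.748225 + 0.023409 + 0.286225)
uc = 1.0285

1.0285


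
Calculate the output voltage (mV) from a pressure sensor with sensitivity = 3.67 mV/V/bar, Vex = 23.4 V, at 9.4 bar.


Output = sensitivity * Vex * P.
Vout = 3.67 * 23.4 * 9.4
Vout = 85.878 * 9.4
Vout = 807.25 mV

807.25 mV


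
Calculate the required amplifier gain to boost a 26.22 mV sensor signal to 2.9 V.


Gain = Vout / Vin (converting to same units).
G = 2.9 V / 26.22 mV
G = 2900.0 mV / 26.22 mV
G = 110.6

110.6


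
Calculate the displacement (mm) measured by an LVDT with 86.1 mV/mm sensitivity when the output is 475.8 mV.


Displacement = Vout / sensitivity.
d = 475.8 / 86.1
d = 5.526 mm

5.526 mm


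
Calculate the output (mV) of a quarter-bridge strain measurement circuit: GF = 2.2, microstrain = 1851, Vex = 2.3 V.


Quarter bridge output: Vout = (GF * epsilon * Vex) / 4.
Vout = (2.2 * 1851e-6 * 2.3) / 4
Vout = 0.00936606 / 4 V
Vout = 0.00234151 V = 2.3415 mV

2.3415 mV


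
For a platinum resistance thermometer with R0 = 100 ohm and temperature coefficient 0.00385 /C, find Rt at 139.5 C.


The RTD equation: Rt = R0 * (1 + alpha * T).
Rt = 100 * (1 + 0.00385 * 139.5)
Rt = 100 * (1 + 0.537075)
Rt = 100 * 1.537075
Rt = 153.708 ohm

153.708 ohm


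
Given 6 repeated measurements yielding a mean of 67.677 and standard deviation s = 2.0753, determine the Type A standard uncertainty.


The standard uncertainty for Type A evaluation is u = s / sqrt(n).
u = 2.0753 / sqrt(6)
u = 2.0753 / 2.4495
u = 0.8472

0.8472


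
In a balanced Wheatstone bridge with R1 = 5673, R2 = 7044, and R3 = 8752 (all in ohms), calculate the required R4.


At balance: R1*R4 = R2*R3, so R4 = R2*R3/R1.
R4 = 7044 * 8752 / 5673
R4 = 61649088 / 5673
R4 = 10867.11 ohm

10867.11 ohm


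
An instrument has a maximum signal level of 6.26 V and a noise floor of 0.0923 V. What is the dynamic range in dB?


Dynamic range = 20 * log10(Vmax / Vnoise).
DR = 20 * log10(6.26 / 0.0923)
DR = 20 * log10(67.82)
DR = 36.63 dB

36.63 dB


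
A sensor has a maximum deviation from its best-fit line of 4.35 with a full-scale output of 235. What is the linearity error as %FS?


Linearity error = (max deviation / full scale) * 100%.
Linearity = (4.35 / 235) * 100
Linearity = 1.851 %FS

1.851 %FS


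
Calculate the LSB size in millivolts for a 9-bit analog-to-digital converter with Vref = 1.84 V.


The resolution (LSB) of an ADC is Vref / 2^n.
LSB = 1.84 / 2^9
LSB = 1.84 / 512
LSB = 0.00359375 V = 3.59375 mV

3.59375 mV


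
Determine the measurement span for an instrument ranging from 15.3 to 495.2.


Span = upper range - lower range.
Span = 495.2 - (15.3)
Span = 479.9

479.9


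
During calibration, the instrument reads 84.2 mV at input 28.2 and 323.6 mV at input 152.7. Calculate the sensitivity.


Sensitivity = (y2 - y1) / (x2 - x1).
S = (323.6 - 84.2) / (152.7 - 28.2)
S = 239.4 / 124.5
S = 1.9229 mV/unit

1.9229 mV/unit


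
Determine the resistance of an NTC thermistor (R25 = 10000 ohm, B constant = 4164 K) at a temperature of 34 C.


NTC thermistor equation: Rt = R25 * exp(B * (1/T - 1/T25)).
T in Kelvin: 307.15 K, T25 = 298.15 K
1/T - 1/T25 = 1/307.15 - 1/298.15 = -9.828e-05
B * (1/T - 1/T25) = 4164 * -9.828e-05 = -0.4092
Rt = 10000 * exp(-0.4092) = 6641.6 ohm

6641.6 ohm


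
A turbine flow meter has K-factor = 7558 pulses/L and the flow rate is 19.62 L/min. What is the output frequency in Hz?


Frequency = K * Q / 60 (converting L/min to L/s).
f = 7558 * 19.62 / 60
f = 148287.96 / 60
f = 2471.47 Hz

2471.47 Hz


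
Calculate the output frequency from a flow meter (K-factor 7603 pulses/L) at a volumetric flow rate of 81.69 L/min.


Frequency = K * Q / 60 (converting L/min to L/s).
f = 7603 * 81.69 / 60
f = 621089.07 / 60
f = 10351.48 Hz

10351.48 Hz


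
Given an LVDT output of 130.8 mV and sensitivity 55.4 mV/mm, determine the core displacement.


Displacement = Vout / sensitivity.
d = 130.8 / 55.4
d = 2.361 mm

2.361 mm


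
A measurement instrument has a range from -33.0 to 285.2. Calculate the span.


Span = upper range - lower range.
Span = 285.2 - (-33.0)
Span = 318.2

318.2


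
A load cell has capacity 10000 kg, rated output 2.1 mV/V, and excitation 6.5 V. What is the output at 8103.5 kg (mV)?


Vout = rated_output * Vex * (load / capacity).
Vout = 2.1 * 6.5 * (8103.5 / 10000)
Vout = 2.1 * 6.5 * 0.81035
Vout = 11.061 mV

11.061 mV


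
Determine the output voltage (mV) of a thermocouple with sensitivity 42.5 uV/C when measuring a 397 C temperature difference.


The thermocouple output V = sensitivity * dT.
V = 42.5 uV/C * 397 C
V = 16872.5 uV
V = 16.872 mV

16.872 mV


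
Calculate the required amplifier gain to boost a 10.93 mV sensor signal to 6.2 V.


Gain = Vout / Vin (converting to same units).
G = 6.2 V / 10.93 mV
G = 6200.0 mV / 10.93 mV
G = 567.25

567.25


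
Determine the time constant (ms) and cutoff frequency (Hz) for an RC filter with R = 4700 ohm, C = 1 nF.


Time constant: tau = R * C.
tau = 4700 * 1.00e-09 = 4.7e-06 s
tau = 0.0047 ms
Cutoff frequency: fc = 1 / (2*pi*R*C).
fc = 1 / (2*pi*4.7e-06) = 33862.75 Hz

tau = 0.0047 ms, fc = 33862.75 Hz


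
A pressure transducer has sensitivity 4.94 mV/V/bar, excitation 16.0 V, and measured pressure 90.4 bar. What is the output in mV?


Output = sensitivity * Vex * P.
Vout = 4.94 * 16.0 * 90.4
Vout = 79.04 * 90.4
Vout = 7145.22 mV

7145.22 mV


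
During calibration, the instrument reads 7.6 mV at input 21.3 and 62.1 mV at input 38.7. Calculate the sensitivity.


Sensitivity = (y2 - y1) / (x2 - x1).
S = (62.1 - 7.6) / (38.7 - 21.3)
S = 54.5 / 17.4
S = 3.1322 mV/unit

3.1322 mV/unit


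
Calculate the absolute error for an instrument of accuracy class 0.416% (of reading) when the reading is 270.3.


Absolute error = (accuracy% / 100) * reading.
Error = (0.416 / 100) * 270.3
Error = 0.00416 * 270.3
Error = 1.1244

1.1244


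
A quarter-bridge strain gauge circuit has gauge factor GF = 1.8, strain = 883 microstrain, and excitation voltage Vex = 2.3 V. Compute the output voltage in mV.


Quarter bridge output: Vout = (GF * epsilon * Vex) / 4.
Vout = (1.8 * 883e-6 * 2.3) / 4
Vout = 0.00365562 / 4 V
Vout = 0.0009139 V = 0.9139 mV

0.9139 mV


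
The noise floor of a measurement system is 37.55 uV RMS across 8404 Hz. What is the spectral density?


Noise spectral density = Vrms / sqrt(BW).
NSD = 37.55 / sqrt(8404)
NSD = 37.55 / 91.6733
NSD = 0.4096 uV/sqrt(Hz)

0.4096 uV/sqrt(Hz)


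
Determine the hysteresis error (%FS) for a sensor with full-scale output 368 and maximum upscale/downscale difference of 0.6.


Hysteresis = (max difference / full scale) * 100%.
H = (0.6 / 368) * 100
H = 0.163 %FS

0.163 %FS


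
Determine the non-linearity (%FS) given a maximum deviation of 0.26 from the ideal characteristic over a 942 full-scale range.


Linearity error = (max deviation / full scale) * 100%.
Linearity = (0.26 / 942) * 100
Linearity = 0.028 %FS

0.028 %FS


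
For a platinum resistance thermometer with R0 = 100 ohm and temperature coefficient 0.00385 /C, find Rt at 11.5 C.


The RTD equation: Rt = R0 * (1 + alpha * T).
Rt = 100 * (1 + 0.00385 * 11.5)
Rt = 100 * (1 + 0.044275)
Rt = 100 * 1.044275
Rt = 104.428 ohm

104.428 ohm


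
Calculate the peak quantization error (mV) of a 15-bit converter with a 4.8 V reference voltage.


The maximum quantization error is +/- LSB/2.
LSB = Vref / 2^n = 4.8 / 32768 = 0.00014648 V
Max error = LSB / 2 = 0.00014648 / 2 = 7.324e-05 V
Max error = 0.0732 mV

0.0732 mV


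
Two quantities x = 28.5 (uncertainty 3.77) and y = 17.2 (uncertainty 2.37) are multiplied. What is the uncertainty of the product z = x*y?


For a product z = x*y, the relative uncertainty is:
uz/z = sqrt((ux/x)^2 + (uy/y)^2)
Relative uncertainties: ux/x = 3.77/28.5 = 0.132281
uy/y = 2.37/17.2 = 0.137791
z = 28.5 * 17.2 = 490.2
uz = 490.2 * sqrt(0.132281^2 + 0.137791^2) = 93.633

93.633


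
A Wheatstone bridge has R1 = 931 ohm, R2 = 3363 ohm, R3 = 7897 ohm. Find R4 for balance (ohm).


At balance: R1*R4 = R2*R3, so R4 = R2*R3/R1.
R4 = 3363 * 7897 / 931
R4 = 26557611 / 931
R4 = 28525.9 ohm

28525.9 ohm


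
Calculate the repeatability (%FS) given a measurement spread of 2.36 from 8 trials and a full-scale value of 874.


Repeatability = (spread / full scale) * 100%.
R = (2.36 / 874) * 100
R = 0.27 %FS

0.27 %FS


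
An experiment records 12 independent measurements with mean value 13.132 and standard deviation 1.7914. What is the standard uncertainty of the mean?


The standard uncertainty for Type A evaluation is u = s / sqrt(n).
u = 1.7914 / sqrt(12)
u = 1.7914 / 3.4641
u = 0.5171

0.5171


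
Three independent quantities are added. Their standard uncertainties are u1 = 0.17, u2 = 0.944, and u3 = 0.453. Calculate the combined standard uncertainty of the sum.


For a sum of independent quantities, uc = sqrt(u1^2 + u2^2 + u3^2).
uc = sqrt(0.17^2 + 0.944^2 + 0.453^2)
uc = sqrt(0.0289 + 0.891136 + 0.205209)
uc = 1.0608

1.0608


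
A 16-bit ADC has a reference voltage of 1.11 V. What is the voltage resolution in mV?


The resolution (LSB) of an ADC is Vref / 2^n.
LSB = 1.11 / 2^16
LSB = 1.11 / 65536
LSB = 1.694e-05 V = 0.01693726 mV

0.01693726 mV


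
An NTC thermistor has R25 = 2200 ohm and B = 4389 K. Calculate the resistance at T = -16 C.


NTC thermistor equation: Rt = R25 * exp(B * (1/T - 1/T25)).
T in Kelvin: 257.15 K, T25 = 298.15 K
1/T - 1/T25 = 1/257.15 - 1/298.15 = 0.00053476
B * (1/T - 1/T25) = 4389 * 0.00053476 = 2.3471
Rt = 2200 * exp(2.3471) = 23001.0 ohm

23001.0 ohm


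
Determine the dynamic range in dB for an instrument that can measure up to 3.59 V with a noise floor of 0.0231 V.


Dynamic range = 20 * log10(Vmax / Vnoise).
DR = 20 * log10(3.59 / 0.0231)
DR = 20 * log10(155.41)
DR = 43.83 dB

43.83 dB


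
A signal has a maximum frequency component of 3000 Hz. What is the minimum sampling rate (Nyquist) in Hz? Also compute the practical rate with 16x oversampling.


By Nyquist theorem, fs_min = 2 * fmax.
fs_min = 2 * 3000 = 6000 Hz
Practical rate = 16 * fs_min = 16 * 6000 = 96000 Hz

fs_min = 6000 Hz, fs_practical = 96000 Hz


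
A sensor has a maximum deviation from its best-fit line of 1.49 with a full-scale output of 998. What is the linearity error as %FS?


Linearity error = (max deviation / full scale) * 100%.
Linearity = (1.49 / 998) * 100
Linearity = 0.149 %FS

0.149 %FS


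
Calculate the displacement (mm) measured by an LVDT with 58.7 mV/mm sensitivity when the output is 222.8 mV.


Displacement = Vout / sensitivity.
d = 222.8 / 58.7
d = 3.796 mm

3.796 mm


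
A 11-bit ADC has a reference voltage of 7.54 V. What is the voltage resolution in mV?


The resolution (LSB) of an ADC is Vref / 2^n.
LSB = 7.54 / 2^11
LSB = 7.54 / 2048
LSB = 0.00368164 V = 3.68164062 mV

3.68164062 mV


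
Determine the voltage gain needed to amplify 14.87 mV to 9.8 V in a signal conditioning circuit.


Gain = Vout / Vin (converting to same units).
G = 9.8 V / 14.87 mV
G = 9800.0 mV / 14.87 mV
G = 659.05

659.05


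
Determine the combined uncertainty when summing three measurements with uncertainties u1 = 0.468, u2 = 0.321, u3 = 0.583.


For a sum of independent quantities, uc = sqrt(u1^2 + u2^2 + u3^2).
uc = sqrt(0.468^2 + 0.321^2 + 0.583^2)
uc = sqrt(0.219024 + 0.103041 + 0.339889)
uc = 0.8136

0.8136


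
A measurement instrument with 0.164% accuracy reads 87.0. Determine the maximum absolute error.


Absolute error = (accuracy% / 100) * reading.
Error = (0.164 / 100) * 87.0
Error = 0.00164 * 87.0
Error = 0.1427

0.1427


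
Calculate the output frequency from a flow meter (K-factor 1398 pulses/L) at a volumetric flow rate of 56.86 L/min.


Frequency = K * Q / 60 (converting L/min to L/s).
f = 1398 * 56.86 / 60
f = 79490.28 / 60
f = 1324.84 Hz

1324.84 Hz


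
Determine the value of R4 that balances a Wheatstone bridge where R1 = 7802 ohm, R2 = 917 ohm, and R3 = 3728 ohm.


At balance: R1*R4 = R2*R3, so R4 = R2*R3/R1.
R4 = 917 * 3728 / 7802
R4 = 3418576 / 7802
R4 = 438.17 ohm

438.17 ohm


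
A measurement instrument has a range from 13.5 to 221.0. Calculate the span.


Span = upper range - lower range.
Span = 221.0 - (13.5)
Span = 207.5

207.5


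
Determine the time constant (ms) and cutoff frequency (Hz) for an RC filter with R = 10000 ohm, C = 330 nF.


Time constant: tau = R * C.
tau = 10000 * 3.30e-07 = 0.0033 s
tau = 3.3 ms
Cutoff frequency: fc = 1 / (2*pi*R*C).
fc = 1 / (2*pi*0.0033) = 48.23 Hz

tau = 3.3 ms, fc = 48.23 Hz


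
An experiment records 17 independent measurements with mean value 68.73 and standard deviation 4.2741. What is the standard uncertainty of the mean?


The standard uncertainty for Type A evaluation is u = s / sqrt(n).
u = 4.2741 / sqrt(17)
u = 4.2741 / 4.1231
u = 1.0366

1.0366


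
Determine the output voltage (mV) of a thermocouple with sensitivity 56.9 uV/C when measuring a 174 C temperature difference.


The thermocouple output V = sensitivity * dT.
V = 56.9 uV/C * 174 C
V = 9900.6 uV
V = 9.901 mV

9.901 mV


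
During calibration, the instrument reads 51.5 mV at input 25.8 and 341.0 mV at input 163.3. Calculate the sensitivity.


Sensitivity = (y2 - y1) / (x2 - x1).
S = (341.0 - 51.5) / (163.3 - 25.8)
S = 289.5 / 137.5
S = 2.1055 mV/unit

2.1055 mV/unit


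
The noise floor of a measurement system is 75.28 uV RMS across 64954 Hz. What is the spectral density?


Noise spectral density = Vrms / sqrt(BW).
NSD = 75.28 / sqrt(64954)
NSD = 75.28 / 254.8607
NSD = 0.2954 uV/sqrt(Hz)

0.2954 uV/sqrt(Hz)


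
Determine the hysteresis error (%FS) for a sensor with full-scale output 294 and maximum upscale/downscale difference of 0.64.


Hysteresis = (max difference / full scale) * 100%.
H = (0.64 / 294) * 100
H = 0.218 %FS

0.218 %FS


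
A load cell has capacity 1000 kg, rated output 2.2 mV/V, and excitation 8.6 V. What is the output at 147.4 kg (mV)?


Vout = rated_output * Vex * (load / capacity).
Vout = 2.2 * 8.6 * (147.4 / 1000)
Vout = 2.2 * 8.6 * 0.1474
Vout = 2.789 mV

2.789 mV


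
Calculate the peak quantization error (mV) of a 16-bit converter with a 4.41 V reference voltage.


The maximum quantization error is +/- LSB/2.
LSB = Vref / 2^n = 4.41 / 65536 = 6.729e-05 V
Max error = LSB / 2 = 6.729e-05 / 2 = 3.365e-05 V
Max error = 0.0336 mV

0.0336 mV


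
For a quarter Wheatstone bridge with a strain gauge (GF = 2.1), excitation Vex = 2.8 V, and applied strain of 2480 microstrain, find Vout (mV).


Quarter bridge output: Vout = (GF * epsilon * Vex) / 4.
Vout = (2.1 * 2480e-6 * 2.8) / 4
Vout = 0.0145824 / 4 V
Vout = 0.0036456 V = 3.6456 mV

3.6456 mV


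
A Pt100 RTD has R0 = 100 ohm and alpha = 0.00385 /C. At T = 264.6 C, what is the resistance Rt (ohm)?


The RTD equation: Rt = R0 * (1 + alpha * T).
Rt = 100 * (1 + 0.00385 * 264.6)
Rt = 100 * (1 + 1.01871)
Rt = 100 * 2.01871
Rt = 201.871 ohm

201.871 ohm


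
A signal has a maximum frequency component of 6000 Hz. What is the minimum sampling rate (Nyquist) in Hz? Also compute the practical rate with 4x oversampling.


By Nyquist theorem, fs_min = 2 * fmax.
fs_min = 2 * 6000 = 12000 Hz
Practical rate = 4 * fs_min = 4 * 12000 = 48000 Hz

fs_min = 12000 Hz, fs_practical = 48000 Hz


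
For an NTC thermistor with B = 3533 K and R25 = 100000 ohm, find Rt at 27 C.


NTC thermistor equation: Rt = R25 * exp(B * (1/T - 1/T25)).
T in Kelvin: 300.15 K, T25 = 298.15 K
1/T - 1/T25 = 1/300.15 - 1/298.15 = -2.235e-05
B * (1/T - 1/T25) = 3533 * -2.235e-05 = -0.079
Rt = 100000 * exp(-0.079) = 92407.8 ohm

92407.8 ohm


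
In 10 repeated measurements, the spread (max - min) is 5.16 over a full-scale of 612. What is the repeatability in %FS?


Repeatability = (spread / full scale) * 100%.
R = (5.16 / 612) * 100
R = 0.843 %FS

0.843 %FS


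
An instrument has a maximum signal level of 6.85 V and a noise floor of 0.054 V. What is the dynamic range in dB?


Dynamic range = 20 * log10(Vmax / Vnoise).
DR = 20 * log10(6.85 / 0.054)
DR = 20 * log10(126.85)
DR = 42.07 dB

42.07 dB


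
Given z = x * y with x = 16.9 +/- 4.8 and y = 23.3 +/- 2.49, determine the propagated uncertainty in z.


For a product z = x*y, the relative uncertainty is:
uz/z = sqrt((ux/x)^2 + (uy/y)^2)
Relative uncertainties: ux/x = 4.8/16.9 = 0.284024
uy/y = 2.49/23.3 = 0.106867
z = 16.9 * 23.3 = 393.8
uz = 393.8 * sqrt(0.284024^2 + 0.106867^2) = 119.495

119.495


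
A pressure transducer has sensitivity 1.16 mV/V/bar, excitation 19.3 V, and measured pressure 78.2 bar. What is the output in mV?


Output = sensitivity * Vex * P.
Vout = 1.16 * 19.3 * 78.2
Vout = 22.388 * 78.2
Vout = 1750.74 mV

1750.74 mV


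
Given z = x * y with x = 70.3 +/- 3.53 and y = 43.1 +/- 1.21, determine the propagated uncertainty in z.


For a product z = x*y, the relative uncertainty is:
uz/z = sqrt((ux/x)^2 + (uy/y)^2)
Relative uncertainties: ux/x = 3.53/70.3 = 0.050213
uy/y = 1.21/43.1 = 0.028074
z = 70.3 * 43.1 = 3029.9
uz = 3029.9 * sqrt(0.050213^2 + 0.028074^2) = 174.308

174.308


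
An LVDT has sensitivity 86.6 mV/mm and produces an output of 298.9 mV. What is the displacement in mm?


Displacement = Vout / sensitivity.
d = 298.9 / 86.6
d = 3.452 mm

3.452 mm


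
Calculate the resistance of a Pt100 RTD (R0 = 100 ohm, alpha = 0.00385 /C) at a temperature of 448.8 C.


The RTD equation: Rt = R0 * (1 + alpha * T).
Rt = 100 * (1 + 0.00385 * 448.8)
Rt = 100 * (1 + 1.72788)
Rt = 100 * 2.72788
Rt = 272.788 ohm

272.788 ohm


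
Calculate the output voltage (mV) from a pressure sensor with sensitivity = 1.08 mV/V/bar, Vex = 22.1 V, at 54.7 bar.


Output = sensitivity * Vex * P.
Vout = 1.08 * 22.1 * 54.7
Vout = 23.868 * 54.7
Vout = 1305.58 mV

1305.58 mV


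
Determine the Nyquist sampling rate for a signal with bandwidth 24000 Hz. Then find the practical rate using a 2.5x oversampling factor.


By Nyquist theorem, fs_min = 2 * fmax.
fs_min = 2 * 24000 = 48000 Hz
Practical rate = 2.5 * fs_min = 2.5 * 48000 = 120000 Hz

fs_min = 48000 Hz, fs_practical = 120000 Hz


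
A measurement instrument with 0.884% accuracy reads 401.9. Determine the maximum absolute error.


Absolute error = (accuracy% / 100) * reading.
Error = (0.884 / 100) * 401.9
Error = 0.00884 * 401.9
Error = 3.5528

3.5528


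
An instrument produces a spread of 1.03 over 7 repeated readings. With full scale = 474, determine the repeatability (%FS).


Repeatability = (spread / full scale) * 100%.
R = (1.03 / 474) * 100
R = 0.217 %FS

0.217 %FS


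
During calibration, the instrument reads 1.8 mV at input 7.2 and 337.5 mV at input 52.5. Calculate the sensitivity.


Sensitivity = (y2 - y1) / (x2 - x1).
S = (337.5 - 1.8) / (52.5 - 7.2)
S = 335.7 / 45.3
S = 7.4106 mV/unit

7.4106 mV/unit


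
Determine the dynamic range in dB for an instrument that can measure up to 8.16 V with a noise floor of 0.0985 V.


Dynamic range = 20 * log10(Vmax / Vnoise).
DR = 20 * log10(8.16 / 0.0985)
DR = 20 * log10(82.84)
DR = 38.37 dB

38.37 dB


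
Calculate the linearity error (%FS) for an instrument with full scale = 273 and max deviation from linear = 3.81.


Linearity error = (max deviation / full scale) * 100%.
Linearity = (3.81 / 273) * 100
Linearity = 1.396 %FS

1.396 %FS


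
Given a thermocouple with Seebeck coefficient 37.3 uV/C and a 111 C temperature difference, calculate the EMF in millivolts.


The thermocouple output V = sensitivity * dT.
V = 37.3 uV/C * 111 C
V = 4140.3 uV
V = 4.14 mV

4.14 mV


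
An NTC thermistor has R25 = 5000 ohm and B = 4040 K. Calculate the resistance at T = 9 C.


NTC thermistor equation: Rt = R25 * exp(B * (1/T - 1/T25)).
T in Kelvin: 282.15 K, T25 = 298.15 K
1/T - 1/T25 = 1/282.15 - 1/298.15 = 0.0001902
B * (1/T - 1/T25) = 4040 * 0.0001902 = 0.7684
Rt = 5000 * exp(0.7684) = 10781.6 ohm

10781.6 ohm


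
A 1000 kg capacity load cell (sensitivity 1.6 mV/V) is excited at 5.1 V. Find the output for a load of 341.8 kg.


Vout = rated_output * Vex * (load / capacity).
Vout = 1.6 * 5.1 * (341.8 / 1000)
Vout = 1.6 * 5.1 * 0.3418
Vout = 2.789 mV

2.789 mV


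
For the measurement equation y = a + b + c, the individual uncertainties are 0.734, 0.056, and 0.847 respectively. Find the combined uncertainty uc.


For a sum of independent quantities, uc = sqrt(u1^2 + u2^2 + u3^2).
uc = sqrt(0.734^2 + 0.056^2 + 0.847^2)
uc = sqrt(0.538756 + 0.003136 + 0.717409)
uc = 1.1222

1.1222


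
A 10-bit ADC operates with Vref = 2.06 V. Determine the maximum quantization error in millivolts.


The maximum quantization error is +/- LSB/2.
LSB = Vref / 2^n = 2.06 / 1024 = 0.00201172 V
Max error = LSB / 2 = 0.00201172 / 2 = 0.00100586 V
Max error = 1.0059 mV

1.0059 mV


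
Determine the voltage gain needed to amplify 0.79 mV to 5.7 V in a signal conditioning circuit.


Gain = Vout / Vin (converting to same units).
G = 5.7 V / 0.79 mV
G = 5700.0 mV / 0.79 mV
G = 7215.19

7215.19


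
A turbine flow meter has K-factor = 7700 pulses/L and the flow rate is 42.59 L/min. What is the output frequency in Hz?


Frequency = K * Q / 60 (converting L/min to L/s).
f = 7700 * 42.59 / 60
f = 327943.0 / 60
f = 5465.72 Hz

5465.72 Hz


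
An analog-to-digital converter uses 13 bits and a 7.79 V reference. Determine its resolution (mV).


The resolution (LSB) of an ADC is Vref / 2^n.
LSB = 7.79 / 2^13
LSB = 7.79 / 8192
LSB = 0.00095093 V = 0.95092773 mV

0.95092773 mV


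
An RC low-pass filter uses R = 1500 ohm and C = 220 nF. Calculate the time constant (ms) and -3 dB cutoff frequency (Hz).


Time constant: tau = R * C.
tau = 1500 * 2.20e-07 = 0.00033 s
tau = 0.33 ms
Cutoff frequency: fc = 1 / (2*pi*R*C).
fc = 1 / (2*pi*0.00033) = 482.29 Hz

tau = 0.33 ms, fc = 482.29 Hz


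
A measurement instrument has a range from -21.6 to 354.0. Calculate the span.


Span = upper range - lower range.
Span = 354.0 - (-21.6)
Span = 375.6

375.6


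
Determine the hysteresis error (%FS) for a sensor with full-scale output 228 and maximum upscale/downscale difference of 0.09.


Hysteresis = (max difference / full scale) * 100%.
H = (0.09 / 228) * 100
H = 0.039 %FS

0.039 %FS


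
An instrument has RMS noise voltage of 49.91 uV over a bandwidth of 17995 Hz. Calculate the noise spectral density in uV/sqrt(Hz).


Noise spectral density = Vrms / sqrt(BW).
NSD = 49.91 / sqrt(17995)
NSD = 49.91 / 134.1454
NSD = 0.3721 uV/sqrt(Hz)

0.3721 uV/sqrt(Hz)


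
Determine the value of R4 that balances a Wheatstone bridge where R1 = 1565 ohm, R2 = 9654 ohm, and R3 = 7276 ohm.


At balance: R1*R4 = R2*R3, so R4 = R2*R3/R1.
R4 = 9654 * 7276 / 1565
R4 = 70242504 / 1565
R4 = 44883.39 ohm

44883.39 ohm


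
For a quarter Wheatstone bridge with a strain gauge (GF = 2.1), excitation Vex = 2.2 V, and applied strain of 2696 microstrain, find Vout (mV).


Quarter bridge output: Vout = (GF * epsilon * Vex) / 4.
Vout = (2.1 * 2696e-6 * 2.2) / 4
Vout = 0.01245552 / 4 V
Vout = 0.00311388 V = 3.1139 mV

3.1139 mV


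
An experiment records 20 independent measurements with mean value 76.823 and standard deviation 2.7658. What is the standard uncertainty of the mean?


The standard uncertainty for Type A evaluation is u = s / sqrt(n).
u = 2.7658 / sqrt(20)
u = 2.7658 / 4.4721
u = 0.6185

0.6185


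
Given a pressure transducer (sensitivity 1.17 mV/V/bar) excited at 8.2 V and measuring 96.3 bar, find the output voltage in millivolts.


Output = sensitivity * Vex * P.
Vout = 1.17 * 8.2 * 96.3
Vout = 9.594 * 96.3
Vout = 923.9 mV

923.9 mV


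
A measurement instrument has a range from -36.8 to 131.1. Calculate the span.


Span = upper range - lower range.
Span = 131.1 - (-36.8)
Span = 167.9

167.9


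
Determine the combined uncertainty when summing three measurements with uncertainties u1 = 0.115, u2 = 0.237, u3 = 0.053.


For a sum of independent quantities, uc = sqrt(u1^2 + u2^2 + u3^2).
uc = sqrt(0.115^2 + 0.237^2 + 0.053^2)
uc = sqrt(0.013225 + 0.056169 + 0.002809)
uc = 0.2687

0.2687


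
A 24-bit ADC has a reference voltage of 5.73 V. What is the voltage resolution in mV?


The resolution (LSB) of an ADC is Vref / 2^n.
LSB = 5.73 / 2^24
LSB = 5.73 / 16777216
LSB = 3.4e-07 V = 0.00034153 mV

0.00034153 mV


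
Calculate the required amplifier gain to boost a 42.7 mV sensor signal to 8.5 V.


Gain = Vout / Vin (converting to same units).
G = 8.5 V / 42.7 mV
G = 8500.0 mV / 42.7 mV
G = 199.06

199.06


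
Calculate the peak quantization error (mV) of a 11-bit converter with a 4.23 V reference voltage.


The maximum quantization error is +/- LSB/2.
LSB = Vref / 2^n = 4.23 / 2048 = 0.00206543 V
Max error = LSB / 2 = 0.00206543 / 2 = 0.00103271 V
Max error = 1.0327 mV

1.0327 mV


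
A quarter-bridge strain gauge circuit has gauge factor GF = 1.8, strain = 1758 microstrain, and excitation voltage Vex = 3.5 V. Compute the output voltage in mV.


Quarter bridge output: Vout = (GF * epsilon * Vex) / 4.
Vout = (1.8 * 1758e-6 * 3.5) / 4
Vout = 0.0110754 / 4 V
Vout = 0.00276885 V = 2.7688 mV

2.7688 mV


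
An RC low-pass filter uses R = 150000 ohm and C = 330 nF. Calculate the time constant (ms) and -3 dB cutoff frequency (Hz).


Time constant: tau = R * C.
tau = 150000 * 3.30e-07 = 0.0495 s
tau = 49.5 ms
Cutoff frequency: fc = 1 / (2*pi*R*C).
fc = 1 / (2*pi*0.0495) = 3.22 Hz

tau = 49.5 ms, fc = 3.22 Hz


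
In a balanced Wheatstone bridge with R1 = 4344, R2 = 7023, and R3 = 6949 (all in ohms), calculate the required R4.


At balance: R1*R4 = R2*R3, so R4 = R2*R3/R1.
R4 = 7023 * 6949 / 4344
R4 = 48802827 / 4344
R4 = 11234.54 ohm

11234.54 ohm


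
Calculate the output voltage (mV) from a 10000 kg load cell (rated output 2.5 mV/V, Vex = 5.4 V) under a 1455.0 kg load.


Vout = rated_output * Vex * (load / capacity).
Vout = 2.5 * 5.4 * (1455.0 / 10000)
Vout = 2.5 * 5.4 * 0.1455
Vout = 1.964 mV

1.964 mV


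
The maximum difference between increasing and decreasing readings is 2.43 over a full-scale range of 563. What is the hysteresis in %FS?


Hysteresis = (max difference / full scale) * 100%.
H = (2.43 / 563) * 100
H = 0.432 %FS

0.432 %FS


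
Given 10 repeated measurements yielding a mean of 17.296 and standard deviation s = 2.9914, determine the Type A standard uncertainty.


The standard uncertainty for Type A evaluation is u = s / sqrt(n).
u = 2.9914 / sqrt(10)
u = 2.9914 / 3.1623
u = 0.946

0.946


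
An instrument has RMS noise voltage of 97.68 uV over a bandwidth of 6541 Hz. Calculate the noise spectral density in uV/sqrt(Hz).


Noise spectral density = Vrms / sqrt(BW).
NSD = 97.68 / sqrt(6541)
NSD = 97.68 / 80.8764
NSD = 1.2078 uV/sqrt(Hz)

1.2078 uV/sqrt(Hz)


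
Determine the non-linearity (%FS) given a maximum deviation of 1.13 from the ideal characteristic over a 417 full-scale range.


Linearity error = (max deviation / full scale) * 100%.
Linearity = (1.13 / 417) * 100
Linearity = 0.271 %FS

0.271 %FS


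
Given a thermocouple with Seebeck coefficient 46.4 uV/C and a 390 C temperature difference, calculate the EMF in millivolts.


The thermocouple output V = sensitivity * dT.
V = 46.4 uV/C * 390 C
V = 18096.0 uV
V = 18.096 mV

18.096 mV


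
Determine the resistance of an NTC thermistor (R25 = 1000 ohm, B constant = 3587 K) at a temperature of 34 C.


NTC thermistor equation: Rt = R25 * exp(B * (1/T - 1/T25)).
T in Kelvin: 307.15 K, T25 = 298.15 K
1/T - 1/T25 = 1/307.15 - 1/298.15 = -9.828e-05
B * (1/T - 1/T25) = 3587 * -9.828e-05 = -0.3525
Rt = 1000 * exp(-0.3525) = 702.9 ohm

702.9 ohm


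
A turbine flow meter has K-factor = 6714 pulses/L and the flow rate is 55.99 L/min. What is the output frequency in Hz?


Frequency = K * Q / 60 (converting L/min to L/s).
f = 6714 * 55.99 / 60
f = 375916.86 / 60
f = 6265.28 Hz

6265.28 Hz


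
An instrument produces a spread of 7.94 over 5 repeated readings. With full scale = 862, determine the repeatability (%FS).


Repeatability = (spread / full scale) * 100%.
R = (7.94 / 862) * 100
R = 0.921 %FS

0.921 %FS


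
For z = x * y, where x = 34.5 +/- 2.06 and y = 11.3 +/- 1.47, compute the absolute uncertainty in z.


For a product z = x*y, the relative uncertainty is:
uz/z = sqrt((ux/x)^2 + (uy/y)^2)
Relative uncertainties: ux/x = 2.06/34.5 = 0.05971
uy/y = 1.47/11.3 = 0.130088
z = 34.5 * 11.3 = 389.9
uz = 389.9 * sqrt(0.05971^2 + 0.130088^2) = 55.802

55.802


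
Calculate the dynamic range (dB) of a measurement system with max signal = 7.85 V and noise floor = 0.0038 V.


Dynamic range = 20 * log10(Vmax / Vnoise).
DR = 20 * log10(7.85 / 0.0038)
DR = 20 * log10(2065.79)
DR = 66.3 dB

66.3 dB


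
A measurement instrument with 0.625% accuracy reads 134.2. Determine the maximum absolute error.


Absolute error = (accuracy% / 100) * reading.
Error = (0.625 / 100) * 134.2
Error = 0.00625 * 134.2
Error = 0.8387

0.8387


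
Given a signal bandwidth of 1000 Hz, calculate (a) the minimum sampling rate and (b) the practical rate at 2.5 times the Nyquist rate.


By Nyquist theorem, fs_min = 2 * fmax.
fs_min = 2 * 1000 = 2000 Hz
Practical rate = 2.5 * fs_min = 2.5 * 2000 = 5000 Hz

fs_min = 2000 Hz, fs_practical = 5000 Hz


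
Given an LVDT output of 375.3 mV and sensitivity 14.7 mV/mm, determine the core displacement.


Displacement = Vout / sensitivity.
d = 375.3 / 14.7
d = 25.531 mm

25.531 mm


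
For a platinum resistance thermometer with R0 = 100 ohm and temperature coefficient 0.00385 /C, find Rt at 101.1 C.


The RTD equation: Rt = R0 * (1 + alpha * T).
Rt = 100 * (1 + 0.00385 * 101.1)
Rt = 100 * (1 + 0.389235)
Rt = 100 * 1.389235
Rt = 138.923 ohm

138.923 ohm


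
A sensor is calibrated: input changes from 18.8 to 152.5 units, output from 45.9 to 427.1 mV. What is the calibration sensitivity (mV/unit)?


Sensitivity = (y2 - y1) / (x2 - x1).
S = (427.1 - 45.9) / (152.5 - 18.8)
S = 381.2 / 133.7
S = 2.8512 mV/unit

2.8512 mV/unit


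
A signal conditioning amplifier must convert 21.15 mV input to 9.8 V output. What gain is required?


Gain = Vout / Vin (converting to same units).
G = 9.8 V / 21.15 mV
G = 9800.0 mV / 21.15 mV
G = 463.36

463.36


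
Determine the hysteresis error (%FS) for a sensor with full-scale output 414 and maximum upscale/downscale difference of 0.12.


Hysteresis = (max difference / full scale) * 100%.
H = (0.12 / 414) * 100
H = 0.029 %FS

0.029 %FS


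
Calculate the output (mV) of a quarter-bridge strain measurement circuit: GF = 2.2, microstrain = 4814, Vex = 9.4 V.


Quarter bridge output: Vout = (GF * epsilon * Vex) / 4.
Vout = (2.2 * 4814e-6 * 9.4) / 4
Vout = 0.09955352 / 4 V
Vout = 0.02488838 V = 24.8884 mV

24.8884 mV


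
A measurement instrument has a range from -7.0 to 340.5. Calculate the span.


Span = upper range - lower range.
Span = 340.5 - (-7.0)
Span = 347.5

347.5


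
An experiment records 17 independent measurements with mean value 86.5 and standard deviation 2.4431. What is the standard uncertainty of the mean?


The standard uncertainty for Type A evaluation is u = s / sqrt(n).
u = 2.4431 / sqrt(17)
u = 2.4431 / 4.1231
u = 0.5925

0.5925


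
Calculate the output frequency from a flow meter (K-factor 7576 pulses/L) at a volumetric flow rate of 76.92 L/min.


Frequency = K * Q / 60 (converting L/min to L/s).
f = 7576 * 76.92 / 60
f = 582745.92 / 60
f = 9712.43 Hz

9712.43 Hz


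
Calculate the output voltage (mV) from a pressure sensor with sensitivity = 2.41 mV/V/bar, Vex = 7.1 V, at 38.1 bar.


Output = sensitivity * Vex * P.
Vout = 2.41 * 7.1 * 38.1
Vout = 17.111 * 38.1
Vout = 651.93 mV

651.93 mV


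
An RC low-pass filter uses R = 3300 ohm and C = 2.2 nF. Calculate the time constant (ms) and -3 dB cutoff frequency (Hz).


Time constant: tau = R * C.
tau = 3300 * 2.20e-09 = 7.26e-06 s
tau = 0.0073 ms
Cutoff frequency: fc = 1 / (2*pi*R*C).
fc = 1 / (2*pi*7.26e-06) = 21922.17 Hz

tau = 0.0073 ms, fc = 21922.17 Hz


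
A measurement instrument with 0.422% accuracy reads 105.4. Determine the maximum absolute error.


Absolute error = (accuracy% / 100) * reading.
Error = (0.422 / 100) * 105.4
Error = 0.00422 * 105.4
Error = 0.4448

0.4448


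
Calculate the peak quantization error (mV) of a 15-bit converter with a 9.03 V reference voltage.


The maximum quantization error is +/- LSB/2.
LSB = Vref / 2^n = 9.03 / 32768 = 0.00027557 V
Max error = LSB / 2 = 0.00027557 / 2 = 0.00013779 V
Max error = 0.1378 mV

0.1378 mV


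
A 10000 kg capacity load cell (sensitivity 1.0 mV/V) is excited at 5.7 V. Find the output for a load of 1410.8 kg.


Vout = rated_output * Vex * (load / capacity).
Vout = 1.0 * 5.7 * (1410.8 / 10000)
Vout = 1.0 * 5.7 * 0.14108
Vout = 0.804 mV

0.804 mV


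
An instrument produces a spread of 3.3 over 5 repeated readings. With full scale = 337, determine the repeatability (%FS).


Repeatability = (spread / full scale) * 100%.
R = (3.3 / 337) * 100
R = 0.979 %FS

0.979 %FS


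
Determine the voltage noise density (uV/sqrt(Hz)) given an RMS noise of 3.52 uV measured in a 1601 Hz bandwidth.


Noise spectral density = Vrms / sqrt(BW).
NSD = 3.52 / sqrt(1601)
NSD = 3.52 / 40.0125
NSD = 0.088 uV/sqrt(Hz)

0.088 uV/sqrt(Hz)


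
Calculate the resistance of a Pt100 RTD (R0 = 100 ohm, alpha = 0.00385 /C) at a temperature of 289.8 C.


The RTD equation: Rt = R0 * (1 + alpha * T).
Rt = 100 * (1 + 0.00385 * 289.8)
Rt = 100 * (1 + 1.11573)
Rt = 100 * 2.11573
Rt = 211.573 ohm

211.573 ohm


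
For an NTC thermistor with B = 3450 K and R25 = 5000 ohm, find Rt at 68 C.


NTC thermistor equation: Rt = R25 * exp(B * (1/T - 1/T25)).
T in Kelvin: 341.15 K, T25 = 298.15 K
1/T - 1/T25 = 1/341.15 - 1/298.15 = -0.00042275
B * (1/T - 1/T25) = 3450 * -0.00042275 = -1.4585
Rt = 5000 * exp(-1.4585) = 1162.9 ohm

1162.9 ohm


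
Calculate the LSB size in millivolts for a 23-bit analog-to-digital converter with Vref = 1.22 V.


The resolution (LSB) of an ADC is Vref / 2^n.
LSB = 1.22 / 2^23
LSB = 1.22 / 8388608
LSB = 1.5e-07 V = 0.00014544 mV

0.00014544 mV


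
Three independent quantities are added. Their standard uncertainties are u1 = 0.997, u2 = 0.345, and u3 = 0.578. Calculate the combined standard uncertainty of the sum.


For a sum of independent quantities, uc = sqrt(u1^2 + u2^2 + u3^2).
uc = sqrt(0.997^2 + 0.345^2 + 0.578^2)
uc = sqrt(0.994009 + 0.119025 + 0.334084)
uc = 1.203

1.203


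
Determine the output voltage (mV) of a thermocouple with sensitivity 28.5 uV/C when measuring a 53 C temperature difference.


The thermocouple output V = sensitivity * dT.
V = 28.5 uV/C * 53 C
V = 1510.5 uV
V = 1.51 mV

1.51 mV


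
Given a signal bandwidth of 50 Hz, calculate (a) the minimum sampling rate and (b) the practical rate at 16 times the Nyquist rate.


By Nyquist theorem, fs_min = 2 * fmax.
fs_min = 2 * 50 = 100 Hz
Practical rate = 16 * fs_min = 16 * 100 = 1600 Hz

fs_min = 100 Hz, fs_practical = 1600 Hz


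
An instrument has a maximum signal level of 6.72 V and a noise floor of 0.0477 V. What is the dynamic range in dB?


Dynamic range = 20 * log10(Vmax / Vnoise).
DR = 20 * log10(6.72 / 0.0477)
DR = 20 * log10(140.88)
DR = 42.98 dB

42.98 dB


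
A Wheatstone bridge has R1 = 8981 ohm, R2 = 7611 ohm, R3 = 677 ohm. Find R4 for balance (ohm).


At balance: R1*R4 = R2*R3, so R4 = R2*R3/R1.
R4 = 7611 * 677 / 8981
R4 = 5152647 / 8981
R4 = 573.73 ohm

573.73 ohm


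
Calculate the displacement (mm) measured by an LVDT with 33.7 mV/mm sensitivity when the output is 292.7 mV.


Displacement = Vout / sensitivity.
d = 292.7 / 33.7
d = 8.685 mm

8.685 mm


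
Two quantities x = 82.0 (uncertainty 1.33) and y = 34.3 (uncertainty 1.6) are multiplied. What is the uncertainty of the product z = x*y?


For a product z = x*y, the relative uncertainty is:
uz/z = sqrt((ux/x)^2 + (uy/y)^2)
Relative uncertainties: ux/x = 1.33/82.0 = 0.01622
uy/y = 1.6/34.3 = 0.046647
z = 82.0 * 34.3 = 2812.6
uz = 2812.6 * sqrt(0.01622^2 + 0.046647^2) = 138.905

138.905


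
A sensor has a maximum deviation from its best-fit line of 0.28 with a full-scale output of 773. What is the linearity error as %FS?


Linearity error = (max deviation / full scale) * 100%.
Linearity = (0.28 / 773) * 100
Linearity = 0.036 %FS

0.036 %FS


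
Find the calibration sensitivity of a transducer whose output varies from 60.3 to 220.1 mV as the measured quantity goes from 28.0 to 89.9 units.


Sensitivity = (y2 - y1) / (x2 - x1).
S = (220.1 - 60.3) / (89.9 - 28.0)
S = 159.8 / 61.9
S = 2.5816 mV/unit

2.5816 mV/unit


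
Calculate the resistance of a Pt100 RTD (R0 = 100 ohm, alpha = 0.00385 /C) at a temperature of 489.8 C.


The RTD equation: Rt = R0 * (1 + alpha * T).
Rt = 100 * (1 + 0.00385 * 489.8)
Rt = 100 * (1 + 1.88573)
Rt = 100 * 2.88573
Rt = 288.573 ohm

288.573 ohm


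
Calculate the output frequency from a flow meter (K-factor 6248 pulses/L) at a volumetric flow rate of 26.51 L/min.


Frequency = K * Q / 60 (converting L/min to L/s).
f = 6248 * 26.51 / 60
f = 165634.48 / 60
f = 2760.57 Hz

2760.57 Hz


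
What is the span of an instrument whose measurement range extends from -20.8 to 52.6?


Span = upper range - lower range.
Span = 52.6 - (-20.8)
Span = 73.4

73.4


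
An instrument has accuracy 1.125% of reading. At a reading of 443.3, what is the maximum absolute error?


Absolute error = (accuracy% / 100) * reading.
Error = (1.125 / 100) * 443.3
Error = 0.01125 * 443.3
Error = 4.9871

4.9871


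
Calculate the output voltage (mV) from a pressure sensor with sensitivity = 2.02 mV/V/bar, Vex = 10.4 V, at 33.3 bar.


Output = sensitivity * Vex * P.
Vout = 2.02 * 10.4 * 33.3
Vout = 21.008 * 33.3
Vout = 699.57 mV

699.57 mV


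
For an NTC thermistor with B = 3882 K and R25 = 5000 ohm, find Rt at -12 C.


NTC thermistor equation: Rt = R25 * exp(B * (1/T - 1/T25)).
T in Kelvin: 261.15 K, T25 = 298.15 K
1/T - 1/T25 = 1/261.15 - 1/298.15 = 0.0004752
B * (1/T - 1/T25) = 3882 * 0.0004752 = 1.8447
Rt = 5000 * exp(1.8447) = 31631.9 ohm

31631.9 ohm
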